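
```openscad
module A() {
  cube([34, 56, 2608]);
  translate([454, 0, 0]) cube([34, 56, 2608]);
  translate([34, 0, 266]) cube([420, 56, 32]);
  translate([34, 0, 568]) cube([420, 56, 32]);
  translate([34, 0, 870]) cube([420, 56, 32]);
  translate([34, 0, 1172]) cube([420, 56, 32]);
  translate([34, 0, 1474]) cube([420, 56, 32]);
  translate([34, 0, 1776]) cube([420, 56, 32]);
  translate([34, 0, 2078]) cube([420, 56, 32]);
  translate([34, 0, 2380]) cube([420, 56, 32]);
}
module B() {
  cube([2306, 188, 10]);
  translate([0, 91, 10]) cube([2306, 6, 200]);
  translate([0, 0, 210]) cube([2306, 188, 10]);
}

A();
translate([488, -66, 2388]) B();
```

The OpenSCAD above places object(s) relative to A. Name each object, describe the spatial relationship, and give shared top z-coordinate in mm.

A is a ladder. B is an I-beam. The I-beam is beside the ladder with their tops flush at z = 2608. The shared top z-coordinate is 2608 mm.

Both tops at z = 2608 mm.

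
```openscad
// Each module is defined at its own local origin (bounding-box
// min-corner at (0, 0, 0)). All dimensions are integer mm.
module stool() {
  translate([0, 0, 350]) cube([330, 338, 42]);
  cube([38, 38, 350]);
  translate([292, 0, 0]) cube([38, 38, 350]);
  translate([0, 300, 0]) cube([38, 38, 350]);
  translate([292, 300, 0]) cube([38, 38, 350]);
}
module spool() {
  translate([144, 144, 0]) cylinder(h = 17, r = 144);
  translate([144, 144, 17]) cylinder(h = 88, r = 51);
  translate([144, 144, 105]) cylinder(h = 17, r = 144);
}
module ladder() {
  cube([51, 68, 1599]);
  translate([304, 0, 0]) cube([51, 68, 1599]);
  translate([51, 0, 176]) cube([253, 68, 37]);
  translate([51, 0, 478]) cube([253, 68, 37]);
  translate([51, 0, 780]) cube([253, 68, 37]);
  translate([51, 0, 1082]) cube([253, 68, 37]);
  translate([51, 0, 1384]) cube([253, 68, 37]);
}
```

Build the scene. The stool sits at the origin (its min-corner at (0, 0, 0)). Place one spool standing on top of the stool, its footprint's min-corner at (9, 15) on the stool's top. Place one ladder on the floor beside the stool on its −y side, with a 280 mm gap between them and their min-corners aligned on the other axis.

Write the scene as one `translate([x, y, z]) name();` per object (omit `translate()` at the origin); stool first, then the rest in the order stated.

stool();
translate([9, 15, 392]) spool();
translate([0, -348, 0]) ladder();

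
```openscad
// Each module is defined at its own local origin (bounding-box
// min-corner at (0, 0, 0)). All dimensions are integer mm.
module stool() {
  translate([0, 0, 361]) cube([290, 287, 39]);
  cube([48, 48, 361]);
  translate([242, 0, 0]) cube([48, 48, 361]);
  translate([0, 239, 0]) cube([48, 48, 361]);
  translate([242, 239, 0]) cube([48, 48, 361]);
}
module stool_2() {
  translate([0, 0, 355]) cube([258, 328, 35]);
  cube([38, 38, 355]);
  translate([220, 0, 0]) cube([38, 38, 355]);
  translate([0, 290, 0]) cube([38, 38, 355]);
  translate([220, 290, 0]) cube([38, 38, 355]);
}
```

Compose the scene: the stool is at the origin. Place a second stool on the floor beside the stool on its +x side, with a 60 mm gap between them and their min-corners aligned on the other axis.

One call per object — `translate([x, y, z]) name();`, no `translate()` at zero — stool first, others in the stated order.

stool();
translate([350, 0, 0]) stool_2();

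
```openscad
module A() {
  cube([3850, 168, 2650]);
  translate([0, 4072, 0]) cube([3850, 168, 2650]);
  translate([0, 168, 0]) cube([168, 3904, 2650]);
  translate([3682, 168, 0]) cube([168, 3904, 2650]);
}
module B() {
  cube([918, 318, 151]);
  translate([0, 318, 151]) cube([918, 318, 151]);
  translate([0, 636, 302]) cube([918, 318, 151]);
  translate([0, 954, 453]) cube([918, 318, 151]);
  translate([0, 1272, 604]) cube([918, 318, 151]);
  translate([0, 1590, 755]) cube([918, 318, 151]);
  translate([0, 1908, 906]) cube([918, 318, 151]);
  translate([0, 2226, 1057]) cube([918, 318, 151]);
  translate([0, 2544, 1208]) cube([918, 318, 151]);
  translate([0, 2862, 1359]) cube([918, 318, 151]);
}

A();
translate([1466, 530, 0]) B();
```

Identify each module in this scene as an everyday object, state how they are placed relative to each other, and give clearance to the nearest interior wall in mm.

Clearances: x = 1298, y = 362; minimum 362 mm.

A is a house frame. B is a staircase. The staircase sits inside the house frame, centred. The clearance to the nearest interior wall is 362 mm.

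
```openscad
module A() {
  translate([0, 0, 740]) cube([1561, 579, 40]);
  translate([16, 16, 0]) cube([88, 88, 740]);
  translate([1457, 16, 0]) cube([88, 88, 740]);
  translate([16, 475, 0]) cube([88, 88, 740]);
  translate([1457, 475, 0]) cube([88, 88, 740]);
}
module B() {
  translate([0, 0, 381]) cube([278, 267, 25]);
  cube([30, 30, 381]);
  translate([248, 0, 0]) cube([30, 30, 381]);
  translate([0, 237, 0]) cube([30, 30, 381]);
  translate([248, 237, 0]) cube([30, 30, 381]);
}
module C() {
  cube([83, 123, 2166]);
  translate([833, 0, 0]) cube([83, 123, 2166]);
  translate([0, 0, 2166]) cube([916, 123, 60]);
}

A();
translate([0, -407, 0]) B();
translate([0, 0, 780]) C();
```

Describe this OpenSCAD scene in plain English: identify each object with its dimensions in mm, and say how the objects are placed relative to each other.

A is a table with a 1561×579 mm rectangular top, 40 mm thick, top surface at z = 780 mm, supported by four 88×88 mm square legs, each inset 16 mm from the nearest pair of top edges, running from the floor.

B is a four-legged stool. The seat is a 278×267×25 mm slab whose top surface is at z = 406 mm; four square legs, each 30×30 mm in cross-section, run from the floor (z = 0) to the underside of the seat, each flush with a corner of the seat.

C is a door frame. The clear opening is 750 mm wide and 2166 mm high. Two 83 mm wide jambs, 123 mm deep, stand either side of the opening from the floor to the top of the opening. A 60 mm thick head sits across the top of both jambs, spanning the full outside width of the frame.

The stool is on the floor beside the table on its −y side. The door frame is on top of the table.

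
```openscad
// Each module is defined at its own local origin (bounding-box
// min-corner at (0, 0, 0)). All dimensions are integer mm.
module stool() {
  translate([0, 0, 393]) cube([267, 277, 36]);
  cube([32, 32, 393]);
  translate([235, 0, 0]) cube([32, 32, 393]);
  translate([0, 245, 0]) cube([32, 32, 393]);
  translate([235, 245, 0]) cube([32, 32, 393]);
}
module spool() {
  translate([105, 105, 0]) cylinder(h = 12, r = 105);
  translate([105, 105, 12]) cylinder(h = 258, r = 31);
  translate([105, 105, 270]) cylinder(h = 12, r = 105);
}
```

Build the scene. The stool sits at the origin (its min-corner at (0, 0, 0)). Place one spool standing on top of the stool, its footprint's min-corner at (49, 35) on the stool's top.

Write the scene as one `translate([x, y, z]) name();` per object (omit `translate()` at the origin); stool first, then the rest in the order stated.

stool();
translate([49, 35, 429]) spool();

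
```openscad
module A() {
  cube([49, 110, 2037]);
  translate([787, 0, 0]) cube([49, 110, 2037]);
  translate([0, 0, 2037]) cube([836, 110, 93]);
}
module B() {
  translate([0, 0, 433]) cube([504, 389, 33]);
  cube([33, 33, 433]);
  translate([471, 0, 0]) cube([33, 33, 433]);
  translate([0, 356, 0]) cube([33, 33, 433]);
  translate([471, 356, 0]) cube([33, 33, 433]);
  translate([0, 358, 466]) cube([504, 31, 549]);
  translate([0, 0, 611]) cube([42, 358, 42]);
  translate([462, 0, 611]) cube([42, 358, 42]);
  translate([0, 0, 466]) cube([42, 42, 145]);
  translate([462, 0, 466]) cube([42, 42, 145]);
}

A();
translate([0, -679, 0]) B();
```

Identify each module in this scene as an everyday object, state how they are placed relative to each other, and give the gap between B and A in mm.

A is a door frame. B is a chair. The chair is on the floor beside the door frame on its −y side. The gap between the chair and the door frame is 290 mm.

The chair's nearest face is 290 mm from the door frame's −y face.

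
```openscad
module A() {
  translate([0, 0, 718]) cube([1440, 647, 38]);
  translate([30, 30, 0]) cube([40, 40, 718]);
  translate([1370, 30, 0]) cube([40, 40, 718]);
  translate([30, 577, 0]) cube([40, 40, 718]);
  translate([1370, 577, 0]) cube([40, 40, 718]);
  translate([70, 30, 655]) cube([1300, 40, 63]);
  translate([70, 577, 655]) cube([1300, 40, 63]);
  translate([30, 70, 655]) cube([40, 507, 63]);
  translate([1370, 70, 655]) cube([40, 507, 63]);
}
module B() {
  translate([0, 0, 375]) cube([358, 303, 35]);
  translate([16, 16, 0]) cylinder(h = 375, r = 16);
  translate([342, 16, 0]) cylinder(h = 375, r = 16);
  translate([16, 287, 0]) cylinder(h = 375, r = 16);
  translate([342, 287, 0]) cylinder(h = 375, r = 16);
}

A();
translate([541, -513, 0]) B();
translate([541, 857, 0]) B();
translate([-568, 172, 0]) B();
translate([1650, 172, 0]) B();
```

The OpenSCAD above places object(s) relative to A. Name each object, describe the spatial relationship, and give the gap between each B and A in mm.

Each stool's nearest face is 210 mm from the table's bounding box.

A is a table. B is a stool. Four stools sit around the table at the −y, +y, −x, +x sides. The gap between each stool and the table is 210 mm.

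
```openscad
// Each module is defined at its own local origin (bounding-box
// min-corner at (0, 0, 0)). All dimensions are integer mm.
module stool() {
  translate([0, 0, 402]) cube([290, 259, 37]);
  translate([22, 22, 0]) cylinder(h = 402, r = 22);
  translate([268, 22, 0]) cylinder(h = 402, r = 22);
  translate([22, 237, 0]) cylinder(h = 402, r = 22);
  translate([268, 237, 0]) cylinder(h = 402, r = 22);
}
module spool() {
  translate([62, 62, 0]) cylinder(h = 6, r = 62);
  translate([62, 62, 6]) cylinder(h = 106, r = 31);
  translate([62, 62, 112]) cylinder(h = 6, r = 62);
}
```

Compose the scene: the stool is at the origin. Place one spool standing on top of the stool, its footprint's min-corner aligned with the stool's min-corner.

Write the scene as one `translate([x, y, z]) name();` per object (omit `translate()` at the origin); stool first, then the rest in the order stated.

stool();
translate([0, 0, 439]) spool();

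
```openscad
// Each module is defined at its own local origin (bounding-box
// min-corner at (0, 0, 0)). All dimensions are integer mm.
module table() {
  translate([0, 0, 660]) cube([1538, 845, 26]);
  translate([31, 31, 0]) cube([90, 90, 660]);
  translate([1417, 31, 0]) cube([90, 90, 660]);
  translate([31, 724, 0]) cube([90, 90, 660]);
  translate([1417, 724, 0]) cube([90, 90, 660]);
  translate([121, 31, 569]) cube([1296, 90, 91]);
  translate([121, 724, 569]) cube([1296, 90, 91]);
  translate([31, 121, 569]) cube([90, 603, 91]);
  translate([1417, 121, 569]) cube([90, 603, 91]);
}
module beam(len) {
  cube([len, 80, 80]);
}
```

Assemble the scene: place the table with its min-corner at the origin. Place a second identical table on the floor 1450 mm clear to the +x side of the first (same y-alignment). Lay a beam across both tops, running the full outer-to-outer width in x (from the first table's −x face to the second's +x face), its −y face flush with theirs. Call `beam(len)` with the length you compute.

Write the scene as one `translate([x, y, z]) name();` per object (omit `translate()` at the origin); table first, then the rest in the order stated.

table();
translate([2988, 0, 0]) table();
translate([0, 0, 686]) beam(4526);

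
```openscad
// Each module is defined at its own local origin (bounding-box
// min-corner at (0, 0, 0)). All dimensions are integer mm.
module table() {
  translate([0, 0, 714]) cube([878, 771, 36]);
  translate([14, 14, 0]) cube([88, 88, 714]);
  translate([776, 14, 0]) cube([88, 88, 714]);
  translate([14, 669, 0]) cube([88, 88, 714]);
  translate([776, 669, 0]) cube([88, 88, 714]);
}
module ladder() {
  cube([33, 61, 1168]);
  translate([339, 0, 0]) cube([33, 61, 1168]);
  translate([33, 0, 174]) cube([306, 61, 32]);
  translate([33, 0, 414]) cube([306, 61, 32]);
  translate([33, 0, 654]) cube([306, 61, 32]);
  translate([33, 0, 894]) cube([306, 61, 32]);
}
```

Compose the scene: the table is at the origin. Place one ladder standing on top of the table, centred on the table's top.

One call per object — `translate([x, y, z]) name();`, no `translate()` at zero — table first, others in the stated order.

table();
translate([253, 355, 750]) ladder();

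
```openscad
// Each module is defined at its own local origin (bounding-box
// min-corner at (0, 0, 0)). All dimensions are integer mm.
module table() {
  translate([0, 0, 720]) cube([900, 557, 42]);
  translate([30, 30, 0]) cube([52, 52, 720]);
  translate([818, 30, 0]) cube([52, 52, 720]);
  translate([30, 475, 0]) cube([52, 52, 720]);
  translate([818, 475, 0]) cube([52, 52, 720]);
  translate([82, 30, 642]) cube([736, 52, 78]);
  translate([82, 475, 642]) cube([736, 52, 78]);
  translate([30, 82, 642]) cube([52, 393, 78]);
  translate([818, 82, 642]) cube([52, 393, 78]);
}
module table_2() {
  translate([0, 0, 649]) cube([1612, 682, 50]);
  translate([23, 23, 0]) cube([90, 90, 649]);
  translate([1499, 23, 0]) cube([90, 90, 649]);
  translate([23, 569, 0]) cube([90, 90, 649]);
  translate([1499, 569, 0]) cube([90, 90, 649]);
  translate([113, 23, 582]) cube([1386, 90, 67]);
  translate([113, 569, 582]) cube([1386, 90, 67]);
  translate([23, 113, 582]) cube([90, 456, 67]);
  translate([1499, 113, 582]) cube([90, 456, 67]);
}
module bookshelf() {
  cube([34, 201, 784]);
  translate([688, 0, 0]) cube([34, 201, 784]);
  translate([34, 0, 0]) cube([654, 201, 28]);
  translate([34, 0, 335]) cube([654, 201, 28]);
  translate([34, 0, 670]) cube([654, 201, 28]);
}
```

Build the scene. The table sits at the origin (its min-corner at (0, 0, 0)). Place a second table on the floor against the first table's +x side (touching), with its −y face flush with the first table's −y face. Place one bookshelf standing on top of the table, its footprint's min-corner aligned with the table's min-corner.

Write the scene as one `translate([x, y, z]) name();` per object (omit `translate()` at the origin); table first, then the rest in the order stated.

table();
translate([900, 0, 0]) table_2();
translate([0, 0, 762]) bookshelf();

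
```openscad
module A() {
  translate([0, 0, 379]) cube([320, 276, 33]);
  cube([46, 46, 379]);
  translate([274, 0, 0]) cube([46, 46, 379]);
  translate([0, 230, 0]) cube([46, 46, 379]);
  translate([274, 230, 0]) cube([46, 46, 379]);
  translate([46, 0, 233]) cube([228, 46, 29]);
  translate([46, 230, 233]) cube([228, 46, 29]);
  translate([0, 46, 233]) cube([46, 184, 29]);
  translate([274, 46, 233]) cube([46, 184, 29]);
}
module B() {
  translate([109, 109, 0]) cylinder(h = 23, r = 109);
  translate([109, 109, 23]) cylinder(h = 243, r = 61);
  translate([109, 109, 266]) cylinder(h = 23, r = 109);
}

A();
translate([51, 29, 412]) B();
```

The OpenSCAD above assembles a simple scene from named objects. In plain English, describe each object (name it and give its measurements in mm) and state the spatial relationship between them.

A is a simple wooden stool: a rectangular seat 320 mm (x) by 276 mm (y), 33 mm thick, top face at z = 412 mm, on four square legs, each 46×46 mm in cross-section. The legs rest on z = 0, each flush with a corner of the seat. Four stretchers, 46 mm wide and 29 mm tall, connect adjacent legs with their undersides at z = 233 mm, each running between the inner faces of the legs it joins and aligned with the legs' outer faces on the other axis.

B is a spool: two coaxial disc flanges of radius 109 mm and thickness 23 mm, joined by a core cylinder of radius 61 mm and height 243 mm. The lower flange rests on z = 0 and the three cylinders share a vertical axis.

The spool is on top of the stool, centred.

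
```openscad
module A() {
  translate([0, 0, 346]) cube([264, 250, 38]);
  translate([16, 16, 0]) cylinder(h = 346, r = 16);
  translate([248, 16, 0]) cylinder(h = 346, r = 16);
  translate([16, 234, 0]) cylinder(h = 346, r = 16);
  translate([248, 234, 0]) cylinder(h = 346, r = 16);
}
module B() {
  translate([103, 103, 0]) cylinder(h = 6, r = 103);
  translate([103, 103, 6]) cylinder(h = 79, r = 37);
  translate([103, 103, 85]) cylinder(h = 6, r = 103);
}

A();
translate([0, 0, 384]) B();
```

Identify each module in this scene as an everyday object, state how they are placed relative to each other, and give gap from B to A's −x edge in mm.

A is a stool. B is a spool. The spool is on top of the stool. The gap from the spool to the stool's −x edge is 0 mm.

The spool's min-x is at 0; the stool's min-x is 0; gap = 0 mm.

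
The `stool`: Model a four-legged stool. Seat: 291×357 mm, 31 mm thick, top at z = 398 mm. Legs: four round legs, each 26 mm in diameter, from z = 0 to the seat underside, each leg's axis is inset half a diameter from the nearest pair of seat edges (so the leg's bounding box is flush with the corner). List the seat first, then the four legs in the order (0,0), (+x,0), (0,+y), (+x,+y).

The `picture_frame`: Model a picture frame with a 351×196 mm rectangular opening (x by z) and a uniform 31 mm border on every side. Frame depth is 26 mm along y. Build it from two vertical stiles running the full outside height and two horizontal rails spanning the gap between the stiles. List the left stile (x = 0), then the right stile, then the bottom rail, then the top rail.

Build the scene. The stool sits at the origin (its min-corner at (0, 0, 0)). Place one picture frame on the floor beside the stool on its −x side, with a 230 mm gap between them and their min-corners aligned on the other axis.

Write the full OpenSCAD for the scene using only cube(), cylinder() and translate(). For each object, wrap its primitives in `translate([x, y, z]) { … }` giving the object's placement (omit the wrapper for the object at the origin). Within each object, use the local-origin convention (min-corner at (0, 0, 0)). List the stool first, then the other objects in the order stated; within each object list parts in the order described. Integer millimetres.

translate([0, 0, 367]) cube([291, 357, 31]);
translate([13, 13, 0]) cylinder(h = 367, r = 13);
translate([278, 13, 0]) cylinder(h = 367, r = 13);
translate([13, 344, 0]) cylinder(h = 367, r = 13);
translate([278, 344, 0]) cylinder(h = 367, r = 13);
translate([-643, 0, 0]) {
  cube([31, 26, 258]);
  translate([382, 0, 0]) cube([31, 26, 258]);
  translate([31, 0, 0]) cube([351, 26, 31]);
  translate([31, 0, 227]) cube([351, 26, 31]);
}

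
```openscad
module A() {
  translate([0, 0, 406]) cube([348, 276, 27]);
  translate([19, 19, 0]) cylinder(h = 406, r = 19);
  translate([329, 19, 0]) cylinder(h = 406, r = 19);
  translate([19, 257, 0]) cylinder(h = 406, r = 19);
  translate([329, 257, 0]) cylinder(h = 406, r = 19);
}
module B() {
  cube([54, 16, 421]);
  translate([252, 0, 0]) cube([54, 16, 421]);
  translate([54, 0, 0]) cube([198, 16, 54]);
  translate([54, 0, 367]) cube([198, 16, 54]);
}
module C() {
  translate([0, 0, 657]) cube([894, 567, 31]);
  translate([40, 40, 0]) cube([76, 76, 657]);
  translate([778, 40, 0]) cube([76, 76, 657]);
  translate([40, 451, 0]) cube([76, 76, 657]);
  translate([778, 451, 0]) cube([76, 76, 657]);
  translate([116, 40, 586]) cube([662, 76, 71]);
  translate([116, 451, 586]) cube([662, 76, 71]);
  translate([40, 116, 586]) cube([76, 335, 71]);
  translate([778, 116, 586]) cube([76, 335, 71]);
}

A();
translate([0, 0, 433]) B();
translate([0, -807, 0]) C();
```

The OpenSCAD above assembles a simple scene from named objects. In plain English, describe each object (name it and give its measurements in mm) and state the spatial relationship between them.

A is a four-legged stool. The seat is 348×276 mm, 27 mm thick, top at z = 433 mm. It stands on four round legs, each 38 mm in diameter, from z = 0 to the seat underside, each leg's axis is inset half a diameter from the nearest pair of seat edges (so the leg's bounding box is flush with the corner).

B is a rectangular picture frame lying in the x–z plane (depth along y). The opening is 198 mm wide (x) by 313 mm tall (z), surrounded by a border 54 mm wide on all four sides. The frame is 16 mm deep and is made of two full-height vertical stiles with two horizontal rails fitted between them.

C is a table with a 894×567 mm rectangular top, 31 mm thick, top surface at z = 688 mm, supported by four 76×76 mm square legs, each inset 40 mm from the nearest pair of top edges, running from the floor. Four apron rails, 76 mm thick and 71 mm tall, run between adjacent legs with their top edges flush with the underside of the top and their outer faces flush with the legs' outer faces.

The picture frame is on top of the stool. The table is on the floor beside the stool on its −y side.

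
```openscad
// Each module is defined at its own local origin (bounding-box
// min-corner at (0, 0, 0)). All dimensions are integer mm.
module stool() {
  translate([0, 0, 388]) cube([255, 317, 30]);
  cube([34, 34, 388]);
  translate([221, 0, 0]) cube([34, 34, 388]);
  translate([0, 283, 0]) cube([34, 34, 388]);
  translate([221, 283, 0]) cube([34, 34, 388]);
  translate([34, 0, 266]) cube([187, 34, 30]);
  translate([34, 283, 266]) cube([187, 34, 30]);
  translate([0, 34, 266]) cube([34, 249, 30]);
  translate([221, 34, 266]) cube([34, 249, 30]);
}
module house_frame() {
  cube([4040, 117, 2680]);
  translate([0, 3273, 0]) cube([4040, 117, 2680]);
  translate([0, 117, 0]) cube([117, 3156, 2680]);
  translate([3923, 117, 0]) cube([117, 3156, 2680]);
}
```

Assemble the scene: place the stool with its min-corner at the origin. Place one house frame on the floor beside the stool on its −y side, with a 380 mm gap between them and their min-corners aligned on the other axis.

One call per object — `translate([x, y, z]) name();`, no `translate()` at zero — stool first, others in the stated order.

stool();
translate([0, -3770, 0]) house_frame();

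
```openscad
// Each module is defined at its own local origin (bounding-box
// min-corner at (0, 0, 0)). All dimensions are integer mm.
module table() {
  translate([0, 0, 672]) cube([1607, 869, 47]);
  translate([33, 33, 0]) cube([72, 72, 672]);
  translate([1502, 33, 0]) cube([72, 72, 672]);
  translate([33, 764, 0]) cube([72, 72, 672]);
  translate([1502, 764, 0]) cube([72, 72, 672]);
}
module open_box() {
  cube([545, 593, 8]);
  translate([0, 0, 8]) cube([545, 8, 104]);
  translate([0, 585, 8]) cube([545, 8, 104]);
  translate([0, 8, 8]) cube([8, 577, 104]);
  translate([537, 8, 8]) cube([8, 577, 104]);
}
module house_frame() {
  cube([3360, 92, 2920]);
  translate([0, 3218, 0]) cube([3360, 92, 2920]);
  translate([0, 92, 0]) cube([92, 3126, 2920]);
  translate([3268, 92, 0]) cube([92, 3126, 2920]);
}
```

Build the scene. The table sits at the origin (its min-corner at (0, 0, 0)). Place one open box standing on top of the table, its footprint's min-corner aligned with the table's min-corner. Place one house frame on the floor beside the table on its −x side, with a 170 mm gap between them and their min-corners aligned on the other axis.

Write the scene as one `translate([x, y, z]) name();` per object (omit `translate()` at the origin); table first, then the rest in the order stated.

table();
translate([0, 0, 719]) open_box();
translate([-3530, 0, 0]) house_frame();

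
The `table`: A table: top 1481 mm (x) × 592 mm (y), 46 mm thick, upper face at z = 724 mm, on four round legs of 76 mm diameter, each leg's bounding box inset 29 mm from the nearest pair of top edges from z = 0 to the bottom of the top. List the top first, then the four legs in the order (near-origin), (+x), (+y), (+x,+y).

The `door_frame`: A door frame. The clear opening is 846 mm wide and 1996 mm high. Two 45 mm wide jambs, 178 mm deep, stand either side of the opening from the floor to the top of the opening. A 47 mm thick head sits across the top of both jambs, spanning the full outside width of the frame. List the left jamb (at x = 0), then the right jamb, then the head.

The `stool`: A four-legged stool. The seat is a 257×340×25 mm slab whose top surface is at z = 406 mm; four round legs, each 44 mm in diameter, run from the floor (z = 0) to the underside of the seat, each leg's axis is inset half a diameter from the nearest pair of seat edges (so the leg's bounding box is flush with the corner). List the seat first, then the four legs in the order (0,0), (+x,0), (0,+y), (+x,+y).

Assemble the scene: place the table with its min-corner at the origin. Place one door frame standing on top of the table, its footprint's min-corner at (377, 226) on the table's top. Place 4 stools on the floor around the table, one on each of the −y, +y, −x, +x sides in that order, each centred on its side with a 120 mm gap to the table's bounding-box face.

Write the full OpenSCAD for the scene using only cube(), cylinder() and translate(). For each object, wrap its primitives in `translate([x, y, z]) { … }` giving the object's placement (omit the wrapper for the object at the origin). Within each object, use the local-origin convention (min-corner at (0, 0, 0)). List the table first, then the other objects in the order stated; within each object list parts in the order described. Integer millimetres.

translate([0, 0, 678]) cube([1481, 592, 46]);
translate([67, 67, 0]) cylinder(h = 678, r = 38);
translate([1414, 67, 0]) cylinder(h = 678, r = 38);
translate([67, 525, 0]) cylinder(h = 678, r = 38);
translate([1414, 525, 0]) cylinder(h = 678, r = 38);
translate([377, 226, 724]) {
  cube([45, 178, 1996]);
  translate([891, 0, 0]) cube([45, 178, 1996]);
  translate([0, 0, 1996]) cube([936, 178, 47]);
}
translate([612, -460, 0]) {
  translate([0, 0, 381]) cube([257, 340, 25]);
  translate([22, 22, 0]) cylinder(h = 381, r = 22);
  translate([235, 22, 0]) cylinder(h = 381, r = 22);
  translate([22, 318, 0]) cylinder(h = 381, r = 22);
  translate([235, 318, 0]) cylinder(h = 381, r = 22);
}
translate([612, 712, 0]) {
  translate([0, 0, 381]) cube([257, 340, 25]);
  translate([22, 22, 0]) cylinder(h = 381, r = 22);
  translate([235, 22, 0]) cylinder(h = 381, r = 22);
  translate([22, 318, 0]) cylinder(h = 381, r = 22);
  translate([235, 318, 0]) cylinder(h = 381, r = 22);
}
translate([-377, 126, 0]) {
  translate([0, 0, 381]) cube([257, 340, 25]);
  translate([22, 22, 0]) cylinder(h = 381, r = 22);
  translate([235, 22, 0]) cylinder(h = 381, r = 22);
  translate([22, 318, 0]) cylinder(h = 381, r = 22);
  translate([235, 318, 0]) cylinder(h = 381, r = 22);
}
translate([1601, 126, 0]) {
  translate([0, 0, 381]) cube([257, 340, 25]);
  translate([22, 22, 0]) cylinder(h = 381, r = 22);
  translate([235, 22, 0]) cylinder(h = 381, r = 22);
  translate([22, 318, 0]) cylinder(h = 381, r = 22);
  translate([235, 318, 0]) cylinder(h = 381, r = 22);
}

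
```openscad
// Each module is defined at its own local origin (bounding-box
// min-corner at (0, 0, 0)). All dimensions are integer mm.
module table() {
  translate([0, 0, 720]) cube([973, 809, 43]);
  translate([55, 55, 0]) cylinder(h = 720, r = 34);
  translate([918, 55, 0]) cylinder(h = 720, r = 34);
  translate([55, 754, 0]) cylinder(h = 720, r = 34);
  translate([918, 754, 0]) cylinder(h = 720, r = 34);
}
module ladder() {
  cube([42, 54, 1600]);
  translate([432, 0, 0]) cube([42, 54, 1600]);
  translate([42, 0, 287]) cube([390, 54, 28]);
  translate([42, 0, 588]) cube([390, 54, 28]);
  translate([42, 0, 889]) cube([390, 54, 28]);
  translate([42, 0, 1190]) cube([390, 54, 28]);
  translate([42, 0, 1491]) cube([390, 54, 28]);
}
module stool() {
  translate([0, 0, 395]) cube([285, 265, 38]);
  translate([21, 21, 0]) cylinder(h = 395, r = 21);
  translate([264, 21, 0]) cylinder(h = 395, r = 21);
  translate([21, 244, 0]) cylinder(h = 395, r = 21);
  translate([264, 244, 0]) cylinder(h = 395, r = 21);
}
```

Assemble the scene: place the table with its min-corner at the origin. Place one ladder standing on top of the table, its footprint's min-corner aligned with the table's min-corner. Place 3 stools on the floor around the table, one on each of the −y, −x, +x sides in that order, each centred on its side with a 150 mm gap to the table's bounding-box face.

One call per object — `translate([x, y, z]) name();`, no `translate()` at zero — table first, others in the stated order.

table();
translate([0, 0, 763]) ladder();
translate([344, -415, 0]) stool();
translate([-435, 272, 0]) stool();
translate([1123, 272, 0]) stool();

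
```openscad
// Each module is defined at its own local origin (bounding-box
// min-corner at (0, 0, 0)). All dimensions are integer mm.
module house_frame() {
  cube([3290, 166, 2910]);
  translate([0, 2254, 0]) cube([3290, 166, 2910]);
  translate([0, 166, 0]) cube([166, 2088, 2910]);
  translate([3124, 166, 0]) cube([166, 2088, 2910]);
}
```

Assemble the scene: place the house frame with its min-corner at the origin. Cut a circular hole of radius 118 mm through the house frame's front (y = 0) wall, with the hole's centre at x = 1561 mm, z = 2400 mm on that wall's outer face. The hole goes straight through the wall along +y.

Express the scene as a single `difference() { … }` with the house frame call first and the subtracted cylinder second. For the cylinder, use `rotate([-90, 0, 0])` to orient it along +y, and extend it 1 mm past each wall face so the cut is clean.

difference() {
  house_frame();
  translate([1561, -1, 2400]) rotate([-90, 0, 0]) cylinder(h = 168, r = 118);
}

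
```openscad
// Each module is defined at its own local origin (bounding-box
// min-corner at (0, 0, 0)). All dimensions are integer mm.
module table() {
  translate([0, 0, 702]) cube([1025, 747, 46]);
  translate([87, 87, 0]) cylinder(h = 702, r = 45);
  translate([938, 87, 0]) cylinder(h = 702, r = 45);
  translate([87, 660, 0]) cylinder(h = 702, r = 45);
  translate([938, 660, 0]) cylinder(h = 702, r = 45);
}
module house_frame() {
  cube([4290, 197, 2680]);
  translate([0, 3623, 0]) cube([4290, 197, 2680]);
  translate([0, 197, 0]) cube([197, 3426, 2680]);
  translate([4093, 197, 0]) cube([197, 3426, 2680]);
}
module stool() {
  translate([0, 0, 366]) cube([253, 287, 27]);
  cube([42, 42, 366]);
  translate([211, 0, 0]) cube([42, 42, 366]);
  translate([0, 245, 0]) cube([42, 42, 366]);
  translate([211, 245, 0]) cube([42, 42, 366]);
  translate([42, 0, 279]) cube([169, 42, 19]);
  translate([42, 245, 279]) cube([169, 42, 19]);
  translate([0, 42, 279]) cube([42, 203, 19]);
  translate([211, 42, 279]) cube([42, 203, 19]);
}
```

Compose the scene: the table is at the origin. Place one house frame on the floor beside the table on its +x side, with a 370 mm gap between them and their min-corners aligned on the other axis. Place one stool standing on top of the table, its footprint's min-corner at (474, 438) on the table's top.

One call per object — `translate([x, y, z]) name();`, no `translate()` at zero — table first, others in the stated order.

table();
translate([1395, 0, 0]) house_frame();
translate([474, 438, 748]) stool();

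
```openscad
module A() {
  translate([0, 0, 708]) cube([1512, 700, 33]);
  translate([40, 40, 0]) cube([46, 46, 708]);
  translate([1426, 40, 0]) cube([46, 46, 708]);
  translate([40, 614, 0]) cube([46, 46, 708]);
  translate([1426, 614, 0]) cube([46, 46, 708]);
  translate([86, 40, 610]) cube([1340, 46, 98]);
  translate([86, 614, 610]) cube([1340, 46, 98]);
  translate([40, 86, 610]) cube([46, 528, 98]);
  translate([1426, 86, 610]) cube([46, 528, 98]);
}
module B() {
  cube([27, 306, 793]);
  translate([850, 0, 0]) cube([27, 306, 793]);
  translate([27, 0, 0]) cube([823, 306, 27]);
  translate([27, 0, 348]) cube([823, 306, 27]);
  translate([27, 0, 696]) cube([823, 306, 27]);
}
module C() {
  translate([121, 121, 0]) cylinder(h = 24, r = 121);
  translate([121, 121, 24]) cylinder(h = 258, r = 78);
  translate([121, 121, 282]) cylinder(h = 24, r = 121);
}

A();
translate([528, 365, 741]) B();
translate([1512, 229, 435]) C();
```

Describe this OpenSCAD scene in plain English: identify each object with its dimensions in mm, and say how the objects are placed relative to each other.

A is a rectangular dining table. The top is 1512×700×33 mm with its upper surface at z = 741 mm. It stands on four 46×46 mm square legs, each inset 40 mm from the nearest pair of top edges, running from the floor to the underside of the top. Four apron rails, 46 mm thick and 98 mm tall, run between adjacent legs with their top edges flush with the underside of the top and their outer faces flush with the legs' outer faces.

B is a bookshelf 877 mm wide overall, 306 mm deep and 793 mm tall. The two sides are 27 mm thick vertical panels. 3 horizontal shelves of 27 mm thickness span between the inner faces of the sides; the lowest shelf sits on the floor and shelves are stacked with a clear vertical gap of 321 mm between each pair.

C is a spool: two coaxial disc flanges of radius 121 mm and thickness 24 mm, joined by a core cylinder of radius 78 mm and height 258 mm. The lower flange rests on z = 0 and the three cylinders share a vertical axis.

The bookshelf is on top of the table. The spool is beside the table with their tops flush at z = 741.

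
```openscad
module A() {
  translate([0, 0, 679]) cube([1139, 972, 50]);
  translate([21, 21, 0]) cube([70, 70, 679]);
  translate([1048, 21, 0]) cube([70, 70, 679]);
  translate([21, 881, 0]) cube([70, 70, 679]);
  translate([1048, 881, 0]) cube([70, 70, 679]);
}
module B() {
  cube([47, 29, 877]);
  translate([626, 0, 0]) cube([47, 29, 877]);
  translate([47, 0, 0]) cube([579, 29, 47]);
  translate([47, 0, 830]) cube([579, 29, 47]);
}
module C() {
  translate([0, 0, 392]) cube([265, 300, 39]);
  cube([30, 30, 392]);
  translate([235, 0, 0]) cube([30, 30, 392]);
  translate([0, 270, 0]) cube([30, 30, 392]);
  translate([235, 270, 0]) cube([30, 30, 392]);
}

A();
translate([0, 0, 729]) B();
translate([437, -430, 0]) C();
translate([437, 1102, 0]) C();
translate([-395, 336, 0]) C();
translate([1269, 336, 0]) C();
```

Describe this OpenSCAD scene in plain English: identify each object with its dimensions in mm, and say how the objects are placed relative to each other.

A is a rectangular dining table. The top is 1139×972×50 mm with its upper surface at z = 729 mm. It stands on four 70×70 mm square legs, each inset 21 mm from the nearest pair of top edges, running from the floor to the underside of the top.

B is a rectangular picture frame lying in the x–z plane (depth along y). The opening is 579 mm wide (x) by 783 mm tall (z), surrounded by a border 47 mm wide on all four sides. The frame is 29 mm deep and is made of two full-height vertical stiles with two horizontal rails fitted between them.

C is a simple wooden stool: a rectangular seat 265 mm (x) by 300 mm (y), 39 mm thick, top face at z = 431 mm, on four square legs, each 30×30 mm in cross-section. The legs rest on z = 0, each flush with a corner of the seat.

The picture frame is on top of the table. Four stools sit around the table at the −y, +y, −x, +x sides.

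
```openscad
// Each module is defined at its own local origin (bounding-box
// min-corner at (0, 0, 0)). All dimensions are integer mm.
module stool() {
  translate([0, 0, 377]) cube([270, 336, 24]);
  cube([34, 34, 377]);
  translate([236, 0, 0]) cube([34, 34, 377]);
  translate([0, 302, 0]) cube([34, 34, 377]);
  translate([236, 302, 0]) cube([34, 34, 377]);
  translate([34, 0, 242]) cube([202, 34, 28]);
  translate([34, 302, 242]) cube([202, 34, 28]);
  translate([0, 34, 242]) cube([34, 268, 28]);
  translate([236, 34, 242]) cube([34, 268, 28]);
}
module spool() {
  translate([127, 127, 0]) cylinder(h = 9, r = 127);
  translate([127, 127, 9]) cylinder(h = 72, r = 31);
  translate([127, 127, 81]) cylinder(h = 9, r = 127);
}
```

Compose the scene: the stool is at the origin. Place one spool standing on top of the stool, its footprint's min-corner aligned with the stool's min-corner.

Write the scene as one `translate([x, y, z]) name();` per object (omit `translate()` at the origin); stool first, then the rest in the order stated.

stool();
translate([0, 0, 401]) spool();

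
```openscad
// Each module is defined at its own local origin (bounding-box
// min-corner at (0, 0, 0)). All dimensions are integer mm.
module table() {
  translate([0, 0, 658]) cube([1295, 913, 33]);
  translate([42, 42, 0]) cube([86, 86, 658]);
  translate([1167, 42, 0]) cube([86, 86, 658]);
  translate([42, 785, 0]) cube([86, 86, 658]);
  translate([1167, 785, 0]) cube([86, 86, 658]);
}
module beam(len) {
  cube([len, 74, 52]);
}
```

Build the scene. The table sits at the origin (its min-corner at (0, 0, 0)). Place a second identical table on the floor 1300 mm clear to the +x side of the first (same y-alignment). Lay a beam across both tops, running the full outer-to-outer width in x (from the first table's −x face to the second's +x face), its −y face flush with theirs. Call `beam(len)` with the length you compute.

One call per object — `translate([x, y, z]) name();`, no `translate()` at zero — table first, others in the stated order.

table();
translate([2595, 0, 0]) table();
translate([0, 0, 691]) beam(3890);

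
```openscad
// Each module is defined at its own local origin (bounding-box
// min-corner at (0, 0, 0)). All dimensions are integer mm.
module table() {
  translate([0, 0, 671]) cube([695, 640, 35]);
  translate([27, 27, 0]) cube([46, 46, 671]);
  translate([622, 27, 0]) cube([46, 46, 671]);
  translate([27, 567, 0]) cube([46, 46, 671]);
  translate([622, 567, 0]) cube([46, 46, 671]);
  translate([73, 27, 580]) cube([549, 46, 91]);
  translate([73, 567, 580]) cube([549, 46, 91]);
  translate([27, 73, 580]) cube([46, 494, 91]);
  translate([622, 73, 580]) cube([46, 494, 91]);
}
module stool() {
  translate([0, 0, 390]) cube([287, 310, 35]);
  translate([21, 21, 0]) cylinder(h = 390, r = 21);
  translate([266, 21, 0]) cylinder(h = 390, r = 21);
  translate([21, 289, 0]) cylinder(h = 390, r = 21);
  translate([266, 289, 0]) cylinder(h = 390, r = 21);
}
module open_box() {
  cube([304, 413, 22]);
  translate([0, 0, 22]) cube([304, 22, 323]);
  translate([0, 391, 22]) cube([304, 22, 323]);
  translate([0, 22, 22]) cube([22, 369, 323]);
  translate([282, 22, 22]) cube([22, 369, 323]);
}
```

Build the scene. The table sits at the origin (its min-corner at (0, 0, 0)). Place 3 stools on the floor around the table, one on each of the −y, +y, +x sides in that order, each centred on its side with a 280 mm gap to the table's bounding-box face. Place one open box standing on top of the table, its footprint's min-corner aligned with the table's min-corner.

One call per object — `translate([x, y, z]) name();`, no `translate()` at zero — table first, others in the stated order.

table();
translate([204, -590, 0]) stool();
translate([204, 920, 0]) stool();
translate([975, 165, 0]) stool();
translate([0, 0, 706]) open_box();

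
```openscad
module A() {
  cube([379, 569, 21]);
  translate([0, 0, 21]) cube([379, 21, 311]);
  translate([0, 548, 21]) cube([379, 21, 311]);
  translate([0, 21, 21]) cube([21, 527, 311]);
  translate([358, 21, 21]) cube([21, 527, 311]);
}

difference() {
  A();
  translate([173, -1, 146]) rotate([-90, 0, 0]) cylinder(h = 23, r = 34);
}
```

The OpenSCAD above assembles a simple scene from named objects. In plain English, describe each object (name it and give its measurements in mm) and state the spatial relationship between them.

A is an open storage box with external size 379×569×332 mm and wall thickness 21 mm (the base is also 21 mm thick). The base covers the whole footprint; the four walls stand on the base, with the y-facing walls full-width and the x-facing walls fitting between their inner faces.

The open box has a circular hole of radius 34 mm through its front wall, centred at (x = 173, z = 146).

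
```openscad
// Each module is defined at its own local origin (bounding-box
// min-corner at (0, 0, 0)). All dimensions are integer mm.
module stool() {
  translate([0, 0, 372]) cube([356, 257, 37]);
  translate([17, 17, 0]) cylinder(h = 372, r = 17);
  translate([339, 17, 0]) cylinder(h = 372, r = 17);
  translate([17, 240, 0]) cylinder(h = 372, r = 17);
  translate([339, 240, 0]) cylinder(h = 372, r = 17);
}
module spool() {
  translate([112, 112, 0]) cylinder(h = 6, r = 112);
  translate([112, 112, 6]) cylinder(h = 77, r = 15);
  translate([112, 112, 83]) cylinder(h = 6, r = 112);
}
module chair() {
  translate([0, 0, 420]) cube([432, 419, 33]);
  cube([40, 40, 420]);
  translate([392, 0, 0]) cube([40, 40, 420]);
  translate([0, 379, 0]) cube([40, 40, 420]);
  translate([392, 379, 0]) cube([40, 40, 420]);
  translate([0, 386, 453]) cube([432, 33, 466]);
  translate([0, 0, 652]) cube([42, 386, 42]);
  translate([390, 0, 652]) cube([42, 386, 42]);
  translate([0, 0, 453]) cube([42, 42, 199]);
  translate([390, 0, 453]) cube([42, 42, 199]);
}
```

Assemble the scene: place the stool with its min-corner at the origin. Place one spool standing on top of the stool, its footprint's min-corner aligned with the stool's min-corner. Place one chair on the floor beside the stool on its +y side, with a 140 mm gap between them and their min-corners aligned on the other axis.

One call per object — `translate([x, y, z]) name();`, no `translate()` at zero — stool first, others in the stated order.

stool();
translate([0, 0, 409]) spool();
translate([0, 397, 0]) chair();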